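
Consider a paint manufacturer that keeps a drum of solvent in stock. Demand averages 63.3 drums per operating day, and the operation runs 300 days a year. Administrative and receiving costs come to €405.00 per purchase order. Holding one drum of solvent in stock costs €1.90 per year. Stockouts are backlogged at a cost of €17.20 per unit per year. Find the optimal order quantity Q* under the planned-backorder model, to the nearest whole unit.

Annual demand D = 63.3 × 300 = 18,990.
With planned backorders, Q* = √(2DS/H) · √((H+B)/B).
√(2DS/H) = √(2 × 18,990 × 405 / 1.9) = 2845.301.
√((H+B)/B) = √((1.9+17.2)/17.2) = 1.0538.
Q* ≈ 2998.338.

Q* ≈ 2,998 drums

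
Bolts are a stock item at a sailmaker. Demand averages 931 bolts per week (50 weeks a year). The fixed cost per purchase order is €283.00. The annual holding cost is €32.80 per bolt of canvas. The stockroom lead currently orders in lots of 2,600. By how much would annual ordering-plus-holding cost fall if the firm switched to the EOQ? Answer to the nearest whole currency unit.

Extra cost ≈ €18,310 per year

Annual demand D = 931 × 50 = 46,550.
EOQ = √(2DS/H) = √(2 × 46,550 × 283 / 32.8) ≈ 896.25.
Cost at Q* = (D/Q*)S + (Q*/2)H = √(2DSH) ≈ €29,397.13.
Cost at Q = 2,600: (46,550/2,600)×283 + (2,600/2)×32.8 = €5,066.79 + €42,640.00 = €47,706.79.
Excess = €47,706.79 − €29,397.13 = €18,309.66.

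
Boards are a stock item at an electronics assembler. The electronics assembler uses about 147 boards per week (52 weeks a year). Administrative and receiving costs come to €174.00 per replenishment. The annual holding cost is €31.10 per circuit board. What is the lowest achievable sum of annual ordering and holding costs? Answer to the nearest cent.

TC* ≈ €9,095.57

Annual demand D = 147 × 52 = 7,644.
Q* = √(2DS/H) = √(2 × 7,644 × 174 / 31.1) ≈ 292.46.
At Q*, ordering cost (D/Q*)S equals holding cost (Q*/2)H, each = √(DSH/2).
Minimum total = √(2DSH) = √(2 × 7,644 × 174 × 31.1) ≈ 9095.575.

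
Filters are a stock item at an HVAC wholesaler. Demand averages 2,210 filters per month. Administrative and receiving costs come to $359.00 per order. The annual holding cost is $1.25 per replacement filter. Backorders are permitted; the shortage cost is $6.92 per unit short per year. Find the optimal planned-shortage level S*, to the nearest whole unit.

Annual demand D = 2,210 × 12 = 26,520.
With planned backorders, Q* = √(2DS/H) · √((H+B)/B).
√(2DS/H) = √(2 × 26,520 × 359 / 1.25) = 3902.959.
√((H+B)/B) = √((1.25+6.92)/6.92) = 1.0866.
Q* ≈ 4240.841.
S* = Q* · H/(H+B) = 4240.841 × 1.25/8.17 ≈ 648.843.

S* ≈ 649 filters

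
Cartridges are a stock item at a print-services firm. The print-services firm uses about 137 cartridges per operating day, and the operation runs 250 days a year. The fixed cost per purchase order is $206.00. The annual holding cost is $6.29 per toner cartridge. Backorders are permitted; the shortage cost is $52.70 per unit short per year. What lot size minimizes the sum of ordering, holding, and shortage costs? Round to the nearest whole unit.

Q* ≈ 1,585 cartridges

Annual demand D = 137 × 250 = 34,250.
With planned backorders, Q* = √(2DS/H) · √((H+B)/B).
√(2DS/H) = √(2 × 34,250 × 206 / 6.29) = 1497.799.
√((H+B)/B) = √((6.29+52.7)/52.7) = 1.0580.
Q* ≈ 1584.665.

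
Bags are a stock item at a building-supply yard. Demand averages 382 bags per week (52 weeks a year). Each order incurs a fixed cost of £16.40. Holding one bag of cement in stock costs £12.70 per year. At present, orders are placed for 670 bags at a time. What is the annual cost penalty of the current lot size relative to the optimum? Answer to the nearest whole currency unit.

Extra cost ≈ £1,864 per year

Annual demand D = 382 × 52 = 19,864.
EOQ = √(2DS/H) = √(2 × 19,864 × 16.4 / 12.7) ≈ 226.50.
Cost at Q* = (D/Q*)S + (Q*/2)H = √(2DSH) ≈ £2,876.55.
Cost at Q = 670: (19,864/670)×16.4 + (670/2)×12.7 = £486.22 + £4,254.50 = £4,740.72.
Excess = £4,740.72 − £2,876.55 = £1,864.17.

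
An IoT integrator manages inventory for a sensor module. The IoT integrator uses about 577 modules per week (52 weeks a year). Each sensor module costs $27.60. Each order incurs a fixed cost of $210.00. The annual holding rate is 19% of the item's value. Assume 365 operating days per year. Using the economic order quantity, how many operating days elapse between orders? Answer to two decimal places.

Annual demand D = 577 × 52 = 30,004.
Holding cost H = 0.19 × $27.60 = $5.2440 per unit per year.
Q* = √(2DS/H) = √(2 × 30,004 × 210 / 5.244) ≈ 1550.18.
Cycle time = Q*/D × 365 = 1550.18 / 30,004 × 365 ≈ 18.858 days.

T ≈ 18.86 days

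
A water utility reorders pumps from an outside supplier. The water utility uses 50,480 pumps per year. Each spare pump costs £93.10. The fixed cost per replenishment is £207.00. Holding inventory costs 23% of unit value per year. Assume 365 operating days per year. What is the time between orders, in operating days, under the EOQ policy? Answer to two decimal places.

T ≈ 7.14 days

Holding cost H = 0.23 × £93.10 = £21.4130 per unit per year.
Q* = √(2DS/H) = √(2 × 50,480 × 207 / 21.413) ≈ 987.92.
Cycle time = Q*/D × 365 = 987.92 / 50,480 × 365 ≈ 7.143 days.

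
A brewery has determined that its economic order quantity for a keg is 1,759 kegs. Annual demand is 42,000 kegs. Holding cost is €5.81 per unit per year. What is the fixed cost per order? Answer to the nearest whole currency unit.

The basic EOQ model gives Q* = √(2DS/H); rearrange for the unknown.
From Q* = √(2DS/H): S = Q*²H / (2D) = 1,759² × 5.81 / (2 × 42,000) = 214.0073.

S ≈ €214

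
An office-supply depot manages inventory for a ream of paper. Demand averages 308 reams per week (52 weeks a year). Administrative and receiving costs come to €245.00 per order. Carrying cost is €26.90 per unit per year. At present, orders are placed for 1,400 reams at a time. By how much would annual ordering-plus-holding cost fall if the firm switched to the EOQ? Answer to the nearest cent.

Annual demand D = 308 × 52 = 16,016.
EOQ = √(2DS/H) = √(2 × 16,016 × 245 / 26.9) ≈ 540.13.
Cost at Q* = (D/Q*)S + (Q*/2)H = √(2DSH) ≈ €14,529.52.
Cost at Q = 1,400: (16,016/1,400)×245 + (1,400/2)×26.9 = €2,802.80 + €18,830.00 = €21,632.80.
Excess = €21,632.80 − €14,529.52 = €7,103.28.

Extra cost ≈ €7,103.28 per year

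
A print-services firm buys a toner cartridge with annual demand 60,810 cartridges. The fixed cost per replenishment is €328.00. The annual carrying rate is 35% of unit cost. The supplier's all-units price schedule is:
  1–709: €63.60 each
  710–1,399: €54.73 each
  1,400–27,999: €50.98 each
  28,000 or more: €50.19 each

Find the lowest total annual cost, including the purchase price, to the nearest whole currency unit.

Holding cost per unit per year at price C is H = 0.35·C.
Evaluate total cost at each tier's feasible EOQ or, if the EOQ is below the tier, at the tier's minimum quantity.
Tier 1 (€63.60): EOQ = 1338.7 exceeds tier's upper bound 709, so this tier is dominated.
Tier 2 (€54.73): EOQ = 1443.1 exceeds tier's upper bound 1399, so this tier is dominated.
EOQ at €50.98 = 1495.2 (feasible in tier 3): TC = 60,810×€50.98 + (60,810/1495.2)×328 + (1495.2/2)×0.35×€50.98 = €3,126,773.03.
EOQ at €50.19 = 1506.9 < 28000, so use break Q=28000: TC = 60,810×€50.19 + (60,810/28000.0)×328 + (28000.0/2)×0.35×€50.19 = €3,298,697.25.
Lowest total cost among the candidates is at Q = 1495.2.

TC* ≈ €3,126,773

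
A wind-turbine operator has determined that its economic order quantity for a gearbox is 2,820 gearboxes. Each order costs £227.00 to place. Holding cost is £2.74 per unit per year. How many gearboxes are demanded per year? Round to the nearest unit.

D ≈ 47,995 gearboxes per year

Invert the EOQ relation Q*² = 2DS/H.
From Q* = √(2DS/H): D = Q*²H / (2S) = 2,820² × 2.74 / (2 × 227) = 47994.661.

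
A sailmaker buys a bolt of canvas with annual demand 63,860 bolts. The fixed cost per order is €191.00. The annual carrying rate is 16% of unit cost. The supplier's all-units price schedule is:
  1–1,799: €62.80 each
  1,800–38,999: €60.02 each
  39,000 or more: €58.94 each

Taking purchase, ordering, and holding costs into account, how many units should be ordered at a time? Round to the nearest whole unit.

Holding cost per unit per year at price C is H = 0.16·C.
For each price level, check whether its EOQ is feasible; otherwise the best quantity at that price is the breakpoint.
EOQ at €62.80 = 1558.1 (feasible in tier 1): TC = 63,860×€62.80 + (63,860/1558.1)×191 + (1558.1/2)×0.16×€62.80 = €4,026,064.19.
EOQ at €60.02 = 1593.8 < 1800, so use break Q=1800: TC = 63,860×€60.02 + (63,860/1800.0)×191 + (1800.0/2)×0.16×€60.02 = €3,848,296.34.
EOQ at €58.94 = 1608.4 < 39000, so use break Q=39000: TC = 63,860×€58.94 + (63,860/39000.0)×191 + (39000.0/2)×0.16×€58.94 = €3,948,113.95.
Lowest total cost is €3,848,296.34 at Q = 1800.0.

Q* ≈ 1,800 bolts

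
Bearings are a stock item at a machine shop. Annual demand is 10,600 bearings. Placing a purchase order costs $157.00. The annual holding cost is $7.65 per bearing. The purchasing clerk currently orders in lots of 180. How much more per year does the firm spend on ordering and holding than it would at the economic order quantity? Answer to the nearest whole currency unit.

Extra cost ≈ $4,888 per year

EOQ = √(2DS/H) = √(2 × 10,600 × 157 / 7.65) ≈ 659.61.
Cost at Q* = (D/Q*)S + (Q*/2)H = √(2DSH) ≈ $5,046.01.
Cost at Q = 180: (10,600/180)×157 + (180/2)×7.65 = $9,245.56 + $688.50 = $9,934.06.
Excess = $9,934.06 − $5,046.01 = $4,888.04.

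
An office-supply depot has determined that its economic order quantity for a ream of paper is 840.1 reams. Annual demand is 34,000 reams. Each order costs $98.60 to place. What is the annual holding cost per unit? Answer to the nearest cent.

H ≈ $9.50

Squaring Q* = √(2DS/H) gives Q*² = 2DS/H.
From Q* = √(2DS/H): H = 2DS / Q*² = 2 × 34,000 × 98.6 / 840.1² = 9.5000.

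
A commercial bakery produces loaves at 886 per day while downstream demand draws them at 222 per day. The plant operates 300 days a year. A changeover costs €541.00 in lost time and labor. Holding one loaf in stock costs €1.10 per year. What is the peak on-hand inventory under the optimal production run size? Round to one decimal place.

I_max ≈ 7,006.8 loaves

Annual demand D = 222 × 300 = 66,600.
Production build-up factor (1 − d/p) = 1 − 222/886 = 0.7494.
Q* = √(2DS / (H(1 − d/p))) = √(2 × 66,600 × 541 / (1.1 × 0.7494)).
= √(72,061,200 / 0.8244) ≈ 9349.475.
Maximum inventory = Q*(1 − d/p) = 9349.475 × 0.7494 ≈ 7006.830.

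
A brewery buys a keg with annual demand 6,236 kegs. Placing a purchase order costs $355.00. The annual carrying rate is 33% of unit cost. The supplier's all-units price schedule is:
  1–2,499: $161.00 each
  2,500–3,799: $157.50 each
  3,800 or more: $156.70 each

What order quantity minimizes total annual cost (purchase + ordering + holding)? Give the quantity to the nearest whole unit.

Q* ≈ 289 kegs

Holding cost per unit per year at price C is H = 0.33·C.
Evaluate total cost at each tier's feasible EOQ or, if the EOQ is below the tier, at the tier's minimum quantity.
EOQ at $161.00 = 288.7 (feasible in tier 1): TC = 6,236×$161.00 + (6,236/288.7)×355 + (288.7/2)×0.33×$161.00 = $1,019,333.41.
EOQ at $157.50 = 291.9 < 2500, so use break Q=2500: TC = 6,236×$157.50 + (6,236/2500.0)×355 + (2500.0/2)×0.33×$157.50 = $1,048,024.26.
EOQ at $156.70 = 292.6 < 3800, so use break Q=3800: TC = 6,236×$156.70 + (6,236/3800.0)×355 + (3800.0/2)×0.33×$156.70 = $1,076,014.67.
Lowest total cost is $1,019,333.41 at Q = 288.7.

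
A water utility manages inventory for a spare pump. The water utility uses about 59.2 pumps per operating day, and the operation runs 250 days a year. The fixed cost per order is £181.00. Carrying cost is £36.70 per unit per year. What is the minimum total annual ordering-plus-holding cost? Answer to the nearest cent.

Annual demand D = 59.2 × 250 = 14,800.
The optimal lot size = √(2DS/H) = √(2 × 14,800 × 181 / 36.7) ≈ 382.08.
At the optimum the two cost components are equal, so total cost = 2·(Q*/2)H = Q*·H.
Minimum total = √(2DSH) = √(2 × 14,800 × 181 × 36.7) ≈ 14022.265.

TC* ≈ £14,022.27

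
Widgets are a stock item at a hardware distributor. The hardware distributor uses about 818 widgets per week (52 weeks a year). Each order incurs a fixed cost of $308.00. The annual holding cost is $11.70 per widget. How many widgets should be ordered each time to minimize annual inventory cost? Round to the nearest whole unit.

Q* ≈ 1,496 widgets

Annual demand D = 818 × 52 = 42,536.
EOQ = √(2DS / H) = √(2 × 42,536 × 308 / 11.7).
= √(26,202,176 / 11.7) = √2,239,502.2222 ≈ 1496.497.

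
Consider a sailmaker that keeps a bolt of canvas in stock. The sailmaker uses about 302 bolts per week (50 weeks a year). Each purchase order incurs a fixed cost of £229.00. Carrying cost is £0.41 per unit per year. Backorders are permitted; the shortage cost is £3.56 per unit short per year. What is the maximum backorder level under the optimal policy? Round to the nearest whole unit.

Annual demand D = 302 × 50 = 15,100.
With planned backorders, Q* = √(2DS/H) · √((H+B)/B).
√(2DS/H) = √(2 × 15,100 × 229 / 0.41) = 4107.043.
√((H+B)/B) = √((0.41+3.56)/3.56) = 1.0560.
Q* ≈ 4337.101.
S* = Q* · H/(H+B) = 4337.101 × 0.41/3.97 ≈ 447.912.

S* ≈ 448 bolts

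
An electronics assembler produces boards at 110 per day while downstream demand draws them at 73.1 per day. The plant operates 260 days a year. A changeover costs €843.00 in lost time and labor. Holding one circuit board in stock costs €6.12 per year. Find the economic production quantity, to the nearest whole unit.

Q* ≈ 3,951 boards

Annual demand D = 73.1 × 260 = 19,006.
Production build-up factor (1 − d/p) = 1 − 73.1/110 = 0.3355.
Q* = √(2DS / (H(1 − d/p))) = √(2 × 19,006 × 843 / (6.12 × 0.3355)).
= √(32,044,116 / 2.053) ≈ 3950.769.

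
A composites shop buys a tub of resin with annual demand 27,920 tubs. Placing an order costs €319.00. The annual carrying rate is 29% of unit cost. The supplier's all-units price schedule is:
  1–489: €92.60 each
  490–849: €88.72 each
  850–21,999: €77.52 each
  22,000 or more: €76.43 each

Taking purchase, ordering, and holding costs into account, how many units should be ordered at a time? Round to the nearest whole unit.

Holding cost per unit per year at price C is H = 0.29·C.
Candidates are each tier's EOQ (if it falls in that tier) and each price-break quantity.
Tier 1 (€92.60): EOQ = 814.4 exceeds tier's upper bound 489, so this tier is dominated.
EOQ at €88.72 = 832.1 (feasible in tier 2): TC = 27,920×€88.72 + (27,920/832.1)×319 + (832.1/2)×0.29×€88.72 = €2,498,470.48.
EOQ at €77.52 = 890.1 (feasible in tier 3): TC = 27,920×€77.52 + (27,920/890.1)×319 + (890.1/2)×0.29×€77.52 = €2,184,369.64.
EOQ at €76.43 = 896.5 < 22000, so use break Q=22000: TC = 27,920×€76.43 + (27,920/22000.0)×319 + (22000.0/2)×0.29×€76.43 = €2,378,142.14.
Lowest total cost is €2,184,369.64 at Q = 890.1.

Q* ≈ 890 tubs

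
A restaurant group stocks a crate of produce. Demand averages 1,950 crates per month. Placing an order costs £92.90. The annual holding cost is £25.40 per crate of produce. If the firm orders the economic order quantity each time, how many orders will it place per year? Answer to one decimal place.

Annual demand D = 1,950 × 12 = 23,400.
EOQ = √(2DS/H) = √(2 × 23,400 × 92.9 / 25.4) ≈ 413.73.
Orders per year = D / Q* = 23,400 / 413.73 ≈ 56.559.

N ≈ 56.6 orders per year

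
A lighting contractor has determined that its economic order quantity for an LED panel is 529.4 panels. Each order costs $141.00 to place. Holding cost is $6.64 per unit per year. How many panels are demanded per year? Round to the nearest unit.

Invert the EOQ relation Q*² = 2DS/H.
From Q* = √(2DS/H): D = Q*²H / (2S) = 529.4² × 6.64 / (2 × 141) = 6599.132.

D ≈ 6,599 panels per year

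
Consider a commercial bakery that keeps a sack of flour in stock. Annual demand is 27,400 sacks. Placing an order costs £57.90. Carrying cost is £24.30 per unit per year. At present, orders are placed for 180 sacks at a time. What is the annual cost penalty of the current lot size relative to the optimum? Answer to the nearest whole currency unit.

Extra cost ≈ £2,220 per year

EOQ = √(2DS/H) = √(2 × 27,400 × 57.9 / 24.3) ≈ 361.35.
Cost at Q* = (D/Q*)S + (Q*/2)H = √(2DSH) ≈ £8,780.77.
Cost at Q = 180: (27,400/180)×57.9 + (180/2)×24.3 = £8,813.67 + £2,187.00 = £11,000.67.
Excess = £11,000.67 − £8,780.77 = £2,219.89.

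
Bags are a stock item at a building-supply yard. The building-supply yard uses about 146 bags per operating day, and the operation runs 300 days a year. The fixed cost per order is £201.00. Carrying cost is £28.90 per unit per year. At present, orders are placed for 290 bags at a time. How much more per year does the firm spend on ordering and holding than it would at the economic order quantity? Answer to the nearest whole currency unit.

Extra cost ≈ £11,991 per year

Annual demand D = 146 × 300 = 43,800.
EOQ = √(2DS/H) = √(2 × 43,800 × 201 / 28.9) ≈ 780.55.
Cost at Q* = (D/Q*)S + (Q*/2)H = √(2DSH) ≈ £22,557.92.
Cost at Q = 290: (43,800/290)×201 + (290/2)×28.9 = £30,357.93 + £4,190.50 = £34,548.43.
Excess = £34,548.43 − £22,557.92 = £11,990.51.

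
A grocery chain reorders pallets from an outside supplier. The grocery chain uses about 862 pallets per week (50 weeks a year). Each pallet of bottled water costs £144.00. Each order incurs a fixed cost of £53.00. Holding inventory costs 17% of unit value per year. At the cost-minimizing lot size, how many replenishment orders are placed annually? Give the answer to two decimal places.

N ≈ 99.77 orders per year

Annual demand D = 862 × 50 = 43,100.
Holding cost H = 0.17 × £144.00 = £24.4800 per unit per year.
EOQ = √(2DS/H) = √(2 × 43,100 × 53 / 24.48) ≈ 432.00.
Orders per year = D / Q* = 43,100 / 432.00 ≈ 99.768.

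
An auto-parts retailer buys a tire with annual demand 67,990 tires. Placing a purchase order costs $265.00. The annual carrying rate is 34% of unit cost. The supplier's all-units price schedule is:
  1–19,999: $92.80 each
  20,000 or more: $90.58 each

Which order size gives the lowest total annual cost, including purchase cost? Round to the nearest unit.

Q* ≈ 1,069 tires

Holding cost per unit per year at price C is H = 0.34·C.
For each price level, check whether its EOQ is feasible; otherwise the best quantity at that price is the breakpoint.
EOQ at $92.80 = 1068.7 (feasible in tier 1): TC = 67,990×$92.80 + (67,990/1068.7)×265 + (1068.7/2)×0.34×$92.80 = $6,343,190.94.
EOQ at $90.58 = 1081.7 < 20000, so use break Q=20000: TC = 67,990×$90.58 + (67,990/20000.0)×265 + (20000.0/2)×0.34×$90.58 = $6,467,407.07.
Lowest total cost is $6,343,190.94 at Q = 1068.7.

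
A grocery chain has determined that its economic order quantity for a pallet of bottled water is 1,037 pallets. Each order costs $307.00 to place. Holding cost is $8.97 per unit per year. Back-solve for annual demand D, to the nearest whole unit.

D ≈ 15,710 pallets per year

Invert the EOQ relation Q*² = 2DS/H.
From Q* = √(2DS/H): D = Q*²H / (2S) = 1,037² × 8.97 / (2 × 307) = 15710.195.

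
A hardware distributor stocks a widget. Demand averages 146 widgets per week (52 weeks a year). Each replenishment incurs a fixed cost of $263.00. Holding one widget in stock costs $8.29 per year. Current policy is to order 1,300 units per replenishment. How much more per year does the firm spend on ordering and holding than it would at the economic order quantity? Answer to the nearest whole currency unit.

Annual demand D = 146 × 52 = 7,592.
EOQ = √(2DS/H) = √(2 × 7,592 × 263 / 8.29) ≈ 694.05.
Cost at Q* = (D/Q*)S + (Q*/2)H = √(2DSH) ≈ $5,753.71.
Cost at Q = 1,300: (7,592/1,300)×263 + (1,300/2)×8.29 = $1,535.92 + $5,388.50 = $6,924.42.
Excess = $6,924.42 − $5,753.71 = $1,170.71.

Extra cost ≈ $1,171 per year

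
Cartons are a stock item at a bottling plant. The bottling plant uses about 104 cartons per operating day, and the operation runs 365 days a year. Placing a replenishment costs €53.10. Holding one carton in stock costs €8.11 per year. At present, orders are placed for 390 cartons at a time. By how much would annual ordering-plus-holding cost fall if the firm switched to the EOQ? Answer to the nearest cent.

Extra cost ≈ €1,031.96 per year

Annual demand D = 104 × 365 = 37,960.
EOQ = √(2DS/H) = √(2 × 37,960 × 53.1 / 8.11) ≈ 705.04.
Cost at Q* = (D/Q*)S + (Q*/2)H = √(2DSH) ≈ €5,717.89.
Cost at Q = 390: (37,960/390)×53.1 + (390/2)×8.11 = €5,168.40 + €1,581.45 = €6,749.85.
Excess = €6,749.85 − €5,717.89 = €1,031.96.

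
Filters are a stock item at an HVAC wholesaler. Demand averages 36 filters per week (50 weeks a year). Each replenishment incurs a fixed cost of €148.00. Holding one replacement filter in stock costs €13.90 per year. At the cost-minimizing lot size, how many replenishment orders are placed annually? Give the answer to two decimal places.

N ≈ 9.19 orders per year

Annual demand D = 36 × 50 = 1,800.
EOQ = √(2DS/H) = √(2 × 1,800 × 148 / 13.9) ≈ 195.78.
Orders per year = D / Q* = 1,800 / 195.78 ≈ 9.194.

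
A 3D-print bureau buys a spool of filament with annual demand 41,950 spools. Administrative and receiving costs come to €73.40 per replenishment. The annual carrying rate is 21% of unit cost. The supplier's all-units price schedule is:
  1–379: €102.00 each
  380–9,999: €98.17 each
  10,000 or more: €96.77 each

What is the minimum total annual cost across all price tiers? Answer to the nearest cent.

Holding cost per unit per year at price C is H = 0.21·C.
Candidates are each tier's EOQ (if it falls in that tier) and each price-break quantity.
Tier 1 (€102.00): EOQ = 536.2 exceeds tier's upper bound 379, so this tier is dominated.
EOQ at €98.17 = 546.6 (feasible in tier 2): TC = 41,950×€98.17 + (41,950/546.6)×73.4 + (546.6/2)×0.21×€98.17 = €4,129,499.01.
EOQ at €96.77 = 550.5 < 10000, so use break Q=10000: TC = 41,950×€96.77 + (41,950/10000.0)×73.4 + (10000.0/2)×0.21×€96.77 = €4,161,417.91.
Lowest total cost among the candidates is at Q = 546.6.

TC* ≈ €4,129,499.01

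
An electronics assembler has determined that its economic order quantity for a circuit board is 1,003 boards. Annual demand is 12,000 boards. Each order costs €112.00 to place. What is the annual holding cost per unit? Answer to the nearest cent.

H ≈ €2.67

Invert the EOQ relation Q*² = 2DS/H.
From Q* = √(2DS/H): H = 2DS / Q*² = 2 × 12,000 × 112 / 1,003² = 2.6719.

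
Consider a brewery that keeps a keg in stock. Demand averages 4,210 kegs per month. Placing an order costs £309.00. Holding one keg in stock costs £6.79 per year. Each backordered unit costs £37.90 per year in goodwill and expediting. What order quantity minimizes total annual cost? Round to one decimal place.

Annual demand D = 4,210 × 12 = 50,520.
With planned backorders, Q* = √(2DS/H) · √((H+B)/B).
√(2DS/H) = √(2 × 50,520 × 309 / 6.79) = 2144.327.
√((H+B)/B) = √((6.79+37.9)/37.9) = 1.0859.
Q* ≈ 2328.502.

Q* ≈ 2,328.5 kegs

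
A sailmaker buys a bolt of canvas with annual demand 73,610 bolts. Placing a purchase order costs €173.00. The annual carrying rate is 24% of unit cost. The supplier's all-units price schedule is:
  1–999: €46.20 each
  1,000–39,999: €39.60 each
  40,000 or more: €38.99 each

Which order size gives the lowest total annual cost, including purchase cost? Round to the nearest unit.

Holding cost per unit per year at price C is H = 0.24·C.
Evaluate total cost at each tier's feasible EOQ or, if the EOQ is below the tier, at the tier's minimum quantity.
Tier 1 (€46.20): EOQ = 1515.6 exceeds tier's upper bound 999, so this tier is dominated.
EOQ at €39.60 = 1637.0 (feasible in tier 2): TC = 73,610×€39.60 + (73,610/1637.0)×173 + (1637.0/2)×0.24×€39.60 = €2,930,514.21.
EOQ at €38.99 = 1649.8 < 40000, so use break Q=40000: TC = 73,610×€38.99 + (73,610/40000.0)×173 + (40000.0/2)×0.24×€38.99 = €3,057,524.26.
Lowest total cost is €2,930,514.21 at Q = 1637.0.

Q* ≈ 1,637 bolts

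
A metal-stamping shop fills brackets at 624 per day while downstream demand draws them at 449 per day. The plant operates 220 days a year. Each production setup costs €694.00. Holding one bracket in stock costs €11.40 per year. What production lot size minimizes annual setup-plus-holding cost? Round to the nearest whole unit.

Q* ≈ 6,549 brackets

Annual demand D = 449 × 220 = 98,780.
Production build-up factor (1 − d/p) = 1 − 449/624 = 0.2804.
Q* = √(2DS / (H(1 − d/p))) = √(2 × 98,780 × 694 / (11.4 × 0.2804)).
= √(137,106,640 / 3.1971) ≈ 6548.625.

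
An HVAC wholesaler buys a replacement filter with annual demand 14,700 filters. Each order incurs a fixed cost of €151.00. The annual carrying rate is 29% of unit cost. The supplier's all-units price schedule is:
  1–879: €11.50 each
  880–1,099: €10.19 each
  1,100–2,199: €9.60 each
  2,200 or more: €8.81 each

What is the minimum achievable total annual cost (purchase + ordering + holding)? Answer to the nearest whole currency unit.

TC* ≈ €133,326

Holding cost per unit per year at price C is H = 0.29·C.
Evaluate total cost at each tier's feasible EOQ or, if the EOQ is below the tier, at the tier's minimum quantity.
Tier 1 (€11.50): EOQ = 1153.8 exceeds tier's upper bound 879, so this tier is dominated.
Tier 2 (€10.19): EOQ = 1225.7 exceeds tier's upper bound 1099, so this tier is dominated.
EOQ at €9.60 = 1262.8 (feasible in tier 3): TC = 14,700×€9.60 + (14,700/1262.8)×151 + (1262.8/2)×0.29×€9.60 = €144,635.58.
EOQ at €8.81 = 1318.2 < 2200, so use break Q=2200: TC = 14,700×€8.81 + (14,700/2200.0)×151 + (2200.0/2)×0.29×€8.81 = €133,326.34.
Lowest total cost among the candidates is at Q = 2200.0.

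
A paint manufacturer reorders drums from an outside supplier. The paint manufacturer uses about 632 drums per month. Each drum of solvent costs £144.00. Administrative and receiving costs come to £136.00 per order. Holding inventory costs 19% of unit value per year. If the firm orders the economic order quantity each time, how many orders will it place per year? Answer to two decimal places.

Annual demand D = 632 × 12 = 7,584.
Holding cost H = 0.19 × £144.00 = £27.3600 per unit per year.
EOQ = √(2DS/H) = √(2 × 7,584 × 136 / 27.36) ≈ 274.58.
Orders per year = D / Q* = 7,584 / 274.58 ≈ 27.620.

N ≈ 27.62 orders per year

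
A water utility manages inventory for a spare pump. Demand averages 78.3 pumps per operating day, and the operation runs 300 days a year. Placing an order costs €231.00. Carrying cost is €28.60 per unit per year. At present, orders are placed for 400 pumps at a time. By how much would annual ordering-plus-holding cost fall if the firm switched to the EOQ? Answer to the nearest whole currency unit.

Annual demand D = 78.3 × 300 = 23,490.
EOQ = √(2DS/H) = √(2 × 23,490 × 231 / 28.6) ≈ 616.00.
Cost at Q* = (D/Q*)S + (Q*/2)H = √(2DSH) ≈ €17,617.55.
Cost at Q = 400: (23,490/400)×231 + (400/2)×28.6 = €13,565.48 + €5,720.00 = €19,285.47.
Excess = €19,285.47 − €17,617.55 = €1,667.93.

Extra cost ≈ €1,668 per year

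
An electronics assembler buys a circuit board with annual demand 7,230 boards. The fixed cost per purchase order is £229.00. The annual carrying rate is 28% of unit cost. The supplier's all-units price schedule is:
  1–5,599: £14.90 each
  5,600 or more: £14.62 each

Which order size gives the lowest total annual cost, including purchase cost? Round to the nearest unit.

Q* ≈ 891 boards

Holding cost per unit per year at price C is H = 0.28·C.
For each price level, check whether its EOQ is feasible; otherwise the best quantity at that price is the breakpoint.
EOQ at £14.90 = 890.9 (feasible in tier 1): TC = 7,230×£14.90 + (7,230/890.9)×229 + (890.9/2)×0.28×£14.90 = £111,443.84.
EOQ at £14.62 = 899.4 < 5600, so use break Q=5600: TC = 7,230×£14.62 + (7,230/5600.0)×229 + (5600.0/2)×0.28×£14.62 = £117,460.34.
Lowest total cost is £111,443.84 at Q = 890.9.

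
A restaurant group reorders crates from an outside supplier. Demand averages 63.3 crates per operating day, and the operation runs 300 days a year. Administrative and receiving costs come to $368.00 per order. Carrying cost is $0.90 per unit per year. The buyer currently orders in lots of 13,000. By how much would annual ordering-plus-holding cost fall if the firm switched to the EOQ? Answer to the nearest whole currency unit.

Annual demand D = 63.3 × 300 = 18,990.
EOQ = √(2DS/H) = √(2 × 18,990 × 368 / 0.9) ≈ 3940.76.
Cost at Q* = (D/Q*)S + (Q*/2)H = √(2DSH) ≈ $3,546.69.
Cost at Q = 13,000: (18,990/13,000)×368 + (13,000/2)×0.9 = $537.56 + $5,850.00 = $6,387.56.
Excess = $6,387.56 − $3,546.69 = $2,840.88.

Extra cost ≈ $2,841 per year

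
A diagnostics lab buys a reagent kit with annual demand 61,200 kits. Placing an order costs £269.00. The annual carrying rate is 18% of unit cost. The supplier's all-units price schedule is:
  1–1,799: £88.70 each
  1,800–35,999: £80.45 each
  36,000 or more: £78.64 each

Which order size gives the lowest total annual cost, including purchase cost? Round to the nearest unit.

Q* ≈ 1,800 kits

Holding cost per unit per year at price C is H = 0.18·C.
For each price level, check whether its EOQ is feasible; otherwise the best quantity at that price is the breakpoint.
EOQ at £88.70 = 1436.0 (feasible in tier 1): TC = 61,200×£88.70 + (61,200/1436.0)×269 + (1436.0/2)×0.18×£88.70 = £5,451,367.93.
EOQ at £80.45 = 1507.9 < 1800, so use break Q=1800: TC = 61,200×£80.45 + (61,200/1800.0)×269 + (1800.0/2)×0.18×£80.45 = £4,945,718.90.
EOQ at £78.64 = 1525.1 < 36000, so use break Q=36000: TC = 61,200×£78.64 + (61,200/36000.0)×269 + (36000.0/2)×0.18×£78.64 = £5,068,018.90.
Lowest total cost is £4,945,718.90 at Q = 1800.0.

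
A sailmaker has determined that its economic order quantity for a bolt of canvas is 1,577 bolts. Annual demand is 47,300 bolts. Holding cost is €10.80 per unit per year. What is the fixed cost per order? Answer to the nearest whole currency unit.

Squaring Q* = √(2DS/H) gives Q*² = 2DS/H.
From Q* = √(2DS/H): S = Q*²H / (2D) = 1,577² × 10.8 / (2 × 47,300) = 283.9200.

S ≈ €284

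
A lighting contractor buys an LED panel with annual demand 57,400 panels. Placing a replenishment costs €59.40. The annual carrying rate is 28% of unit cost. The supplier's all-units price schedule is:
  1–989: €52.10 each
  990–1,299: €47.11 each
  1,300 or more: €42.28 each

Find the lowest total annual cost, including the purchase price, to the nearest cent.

TC* ≈ €2,437,189.70

Holding cost per unit per year at price C is H = 0.28·C.
Candidates are each tier's EOQ (if it falls in that tier) and each price-break quantity.
EOQ at €52.10 = 683.7 (feasible in tier 1): TC = 57,400×€52.10 + (57,400/683.7)×59.4 + (683.7/2)×0.28×€52.10 = €3,000,513.83.
EOQ at €47.11 = 719.0 < 990, so use break Q=990: TC = 57,400×€47.11 + (57,400/990.0)×59.4 + (990.0/2)×0.28×€47.11 = €2,714,087.45.
EOQ at €42.28 = 759.0 < 1300, so use break Q=1300: TC = 57,400×€42.28 + (57,400/1300.0)×59.4 + (1300.0/2)×0.28×€42.28 = €2,437,189.70.
Lowest total cost among the candidates is at Q = 1300.0.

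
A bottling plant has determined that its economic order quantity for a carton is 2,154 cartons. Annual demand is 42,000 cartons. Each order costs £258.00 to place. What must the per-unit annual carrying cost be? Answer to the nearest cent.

H ≈ £4.67

Invert the EOQ relation Q*² = 2DS/H.
From Q* = √(2DS/H): H = 2DS / Q*² = 2 × 42,000 × 258 / 2,154² = 4.6710.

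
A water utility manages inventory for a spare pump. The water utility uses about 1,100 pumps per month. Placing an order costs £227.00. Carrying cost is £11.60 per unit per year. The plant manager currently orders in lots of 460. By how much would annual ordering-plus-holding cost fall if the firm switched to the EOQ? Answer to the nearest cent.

Extra cost ≈ £844.26 per year

Annual demand D = 1,100 × 12 = 13,200.
EOQ = √(2DS/H) = √(2 × 13,200 × 227 / 11.6) ≈ 718.76.
Cost at Q* = (D/Q*)S + (Q*/2)H = √(2DSH) ≈ £8,337.65.
Cost at Q = 460: (13,200/460)×227 + (460/2)×11.6 = £6,513.91 + £2,668.00 = £9,181.91.
Excess = £9,181.91 − £8,337.65 = £844.26.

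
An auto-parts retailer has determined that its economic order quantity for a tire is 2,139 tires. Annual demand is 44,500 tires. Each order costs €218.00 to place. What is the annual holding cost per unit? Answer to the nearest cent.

The basic EOQ model gives Q* = √(2DS/H); rearrange for the unknown.
From Q* = √(2DS/H): H = 2DS / Q*² = 2 × 44,500 × 218 / 2,139² = 4.2406.

H ≈ €4.24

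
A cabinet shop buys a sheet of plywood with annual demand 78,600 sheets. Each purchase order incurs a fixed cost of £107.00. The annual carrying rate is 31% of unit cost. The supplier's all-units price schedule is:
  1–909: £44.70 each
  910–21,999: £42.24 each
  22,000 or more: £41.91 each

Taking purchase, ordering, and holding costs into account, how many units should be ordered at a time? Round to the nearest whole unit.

Holding cost per unit per year at price C is H = 0.31·C.
Candidates are each tier's EOQ (if it falls in that tier) and each price-break quantity.
Tier 1 (£44.70): EOQ = 1101.8 exceeds tier's upper bound 909, so this tier is dominated.
EOQ at £42.24 = 1133.4 (feasible in tier 2): TC = 78,600×£42.24 + (78,600/1133.4)×107 + (1133.4/2)×0.31×£42.24 = £3,334,904.92.
EOQ at £41.91 = 1137.8 < 22000, so use break Q=22000: TC = 78,600×£41.91 + (78,600/22000.0)×107 + (22000.0/2)×0.31×£41.91 = £3,437,421.38.
Lowest total cost is £3,334,904.92 at Q = 1133.4.

Q* ≈ 1,133 sheets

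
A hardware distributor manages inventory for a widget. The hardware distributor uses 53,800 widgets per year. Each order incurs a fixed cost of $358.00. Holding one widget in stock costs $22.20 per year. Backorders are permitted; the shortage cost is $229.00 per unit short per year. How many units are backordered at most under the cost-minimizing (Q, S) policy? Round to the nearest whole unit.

With planned backorders, Q* = √(2DS/H) · √((H+B)/B).
√(2DS/H) = √(2 × 53,800 × 358 / 22.2) = 1317.259.
√((H+B)/B) = √((22.2+229)/229) = 1.0474.
Q* ≈ 1379.632.
S* = Q* · H/(H+B) = 1379.632 × 22.2/251.2 ≈ 121.926.

S* ≈ 122 widgets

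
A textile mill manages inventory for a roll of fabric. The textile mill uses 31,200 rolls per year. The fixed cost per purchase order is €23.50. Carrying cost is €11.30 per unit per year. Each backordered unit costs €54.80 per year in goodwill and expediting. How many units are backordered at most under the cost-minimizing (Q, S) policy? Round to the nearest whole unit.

S* ≈ 68 rolls

With planned backorders, Q* = √(2DS/H) · √((H+B)/B).
√(2DS/H) = √(2 × 31,200 × 23.5 / 11.3) = 360.236.
√((H+B)/B) = √((11.3+54.8)/54.8) = 1.0983.
Q* ≈ 395.638.
S* = Q* · H/(H+B) = 395.638 × 11.3/66.1 ≈ 67.635.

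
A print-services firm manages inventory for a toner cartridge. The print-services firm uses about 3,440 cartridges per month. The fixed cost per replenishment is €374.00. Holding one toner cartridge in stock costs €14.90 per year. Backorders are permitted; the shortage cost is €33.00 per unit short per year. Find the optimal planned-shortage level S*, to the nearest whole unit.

S* ≈ 539 cartridges

Annual demand D = 3,440 × 12 = 41,280.
With planned backorders, Q* = √(2DS/H) · √((H+B)/B).
√(2DS/H) = √(2 × 41,280 × 374 / 14.9) = 1439.553.
√((H+B)/B) = √((14.9+33)/33) = 1.2048.
Q* ≈ 1734.356.
S* = Q* · H/(H+B) = 1734.356 × 14.9/47.9 ≈ 539.497.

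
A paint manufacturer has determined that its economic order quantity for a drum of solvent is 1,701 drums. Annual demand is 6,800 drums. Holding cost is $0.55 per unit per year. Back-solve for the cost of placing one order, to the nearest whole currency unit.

Squaring Q* = √(2DS/H) gives Q*² = 2DS/H.
From Q* = √(2DS/H): S = Q*²H / (2D) = 1,701² × 0.55 / (2 × 6,800) = 117.0125.

S ≈ $117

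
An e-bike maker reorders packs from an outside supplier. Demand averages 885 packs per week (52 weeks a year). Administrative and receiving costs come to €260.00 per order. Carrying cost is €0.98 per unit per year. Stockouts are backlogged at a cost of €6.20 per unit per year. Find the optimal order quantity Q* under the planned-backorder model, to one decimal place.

Annual demand D = 885 × 52 = 46,020.
With planned backorders, Q* = √(2DS/H) · √((H+B)/B).
√(2DS/H) = √(2 × 46,020 × 260 / 0.98) = 4941.536.
√((H+B)/B) = √((0.98+6.2)/6.2) = 1.0761.
Q* ≈ 5317.755.

Q* ≈ 5,317.8 packs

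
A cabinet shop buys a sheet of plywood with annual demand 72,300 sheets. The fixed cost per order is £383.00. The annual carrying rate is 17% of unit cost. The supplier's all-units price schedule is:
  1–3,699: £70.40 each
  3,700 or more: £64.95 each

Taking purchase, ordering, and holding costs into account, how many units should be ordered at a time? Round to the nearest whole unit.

Q* ≈ 3,700 sheets

Holding cost per unit per year at price C is H = 0.17·C.
Evaluate total cost at each tier's feasible EOQ or, if the EOQ is below the tier, at the tier's minimum quantity.
EOQ at £70.40 = 2151.2 (feasible in tier 1): TC = 72,300×£70.40 + (72,300/2151.2)×383 + (2151.2/2)×0.17×£70.40 = £5,115,665.08.
EOQ at £64.95 = 2239.6 < 3700, so use break Q=3700: TC = 72,300×£64.95 + (72,300/3700.0)×383 + (3700.0/2)×0.17×£64.95 = £4,723,795.80.
Lowest total cost is £4,723,795.80 at Q = 3700.0.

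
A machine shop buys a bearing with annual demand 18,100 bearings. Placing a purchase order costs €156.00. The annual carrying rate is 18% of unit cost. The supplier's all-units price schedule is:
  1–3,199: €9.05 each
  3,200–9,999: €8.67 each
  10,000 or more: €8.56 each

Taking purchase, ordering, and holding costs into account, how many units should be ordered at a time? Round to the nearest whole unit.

Q* ≈ 3,200 bearings

Holding cost per unit per year at price C is H = 0.18·C.
Candidates are each tier's EOQ (if it falls in that tier) and each price-break quantity.
EOQ at €9.05 = 1861.9 (feasible in tier 1): TC = 18,100×€9.05 + (18,100/1861.9)×156 + (1861.9/2)×0.18×€9.05 = €166,838.03.
EOQ at €8.67 = 1902.3 < 3200, so use break Q=3200: TC = 18,100×€8.67 + (18,100/3200.0)×156 + (3200.0/2)×0.18×€8.67 = €160,306.33.
EOQ at €8.56 = 1914.4 < 10000, so use break Q=10000: TC = 18,100×€8.56 + (18,100/10000.0)×156 + (10000.0/2)×0.18×€8.56 = €162,922.36.
Lowest total cost is €160,306.33 at Q = 3200.0.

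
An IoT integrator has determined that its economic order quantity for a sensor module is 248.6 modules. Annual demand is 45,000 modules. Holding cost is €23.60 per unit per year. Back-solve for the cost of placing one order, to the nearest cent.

S ≈ €16.21

The basic EOQ model gives Q* = √(2DS/H); rearrange for the unknown.
From Q* = √(2DS/H): S = Q*²H / (2D) = 248.6² × 23.6 / (2 × 45,000) = 16.2058.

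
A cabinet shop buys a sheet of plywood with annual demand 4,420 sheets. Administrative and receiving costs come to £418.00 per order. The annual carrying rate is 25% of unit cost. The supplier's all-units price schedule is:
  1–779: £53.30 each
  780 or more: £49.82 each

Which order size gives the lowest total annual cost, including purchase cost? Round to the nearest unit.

Holding cost per unit per year at price C is H = 0.25·C.
For each price level, check whether its EOQ is feasible; otherwise the best quantity at that price is the breakpoint.
EOQ at £53.30 = 526.6 (feasible in tier 1): TC = 4,420×£53.30 + (4,420/526.6)×418 + (526.6/2)×0.25×£53.30 = £242,602.94.
EOQ at £49.82 = 544.7 < 780, so use break Q=780: TC = 4,420×£49.82 + (4,420/780.0)×418 + (780.0/2)×0.25×£49.82 = £227,430.52.
Lowest total cost is £227,430.52 at Q = 780.0.

Q* ≈ 780 sheets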